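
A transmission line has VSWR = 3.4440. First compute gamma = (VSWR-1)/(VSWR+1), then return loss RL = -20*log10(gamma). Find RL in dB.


gamma = (3.4440 - 1) / (3.4440 + 1) = 0.5499550
RL = -20 * log10(0.5499550) = 5.193 dB

5.193 dB


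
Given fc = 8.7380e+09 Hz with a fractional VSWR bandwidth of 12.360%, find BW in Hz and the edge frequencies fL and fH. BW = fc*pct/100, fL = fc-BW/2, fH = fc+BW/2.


BW = 8.7380e+09 * 12.360/100 = 1.080017e+09 Hz
fL = 8.7380e+09 - 1.080017e+09/2 = 8.198e+09 Hz
fH = 8.7380e+09 + 1.080017e+09/2 = 9.278e+09 Hz

BW=1.080e+09 Hz, fL=8.198e+09 Hz, fH=9.278e+09 Hz


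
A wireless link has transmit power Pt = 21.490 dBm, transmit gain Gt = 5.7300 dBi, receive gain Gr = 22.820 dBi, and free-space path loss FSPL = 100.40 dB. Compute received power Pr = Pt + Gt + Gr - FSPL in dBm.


Pr = 21.490 + 5.7300 + 22.820 - 100.40 = -50.36 dBm

-50.36 dBm


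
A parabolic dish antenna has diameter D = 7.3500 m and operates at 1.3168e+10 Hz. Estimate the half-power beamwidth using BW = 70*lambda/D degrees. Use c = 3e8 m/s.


lambda = c / f = 3.0000e+08 / 1.3168e+10 = 0.02278250 m
BW = 70 * 0.02278250 / 7.3500 = 0.2170 deg

0.2170 deg


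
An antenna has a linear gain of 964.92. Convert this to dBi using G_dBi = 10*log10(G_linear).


G_dBi = 10 * log10(964.92) = 29.84 dBi

29.84 dBi


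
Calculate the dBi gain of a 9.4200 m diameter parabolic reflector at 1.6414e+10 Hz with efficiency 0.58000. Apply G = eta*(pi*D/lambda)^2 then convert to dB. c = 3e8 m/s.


lambda = c / f = 3.0000e+08 / 1.6414e+10 = 0.01827708 m
G_linear = 0.58000 * (pi * 9.4200 / 0.01827708)^2 = 1.520603e+06
G_dBi = 10 * log10(1.520603e+06) = 61.82 dBi

61.82 dBi


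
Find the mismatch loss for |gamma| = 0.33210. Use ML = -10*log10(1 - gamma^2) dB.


ML = -10 * log10(1 - 0.33210^2) = -10 * log10(0.88970959) = 0.5075 dB

0.5075 dB


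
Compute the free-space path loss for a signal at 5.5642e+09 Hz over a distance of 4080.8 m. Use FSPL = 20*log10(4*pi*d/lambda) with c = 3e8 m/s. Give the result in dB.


lambda = c / f = 3.0000e+08 / 5.5642e+09 = 0.05391611 m
FSPL = 20 * log10(4*pi*4080.8/0.05391611) = 119.6 dB

119.6 dB


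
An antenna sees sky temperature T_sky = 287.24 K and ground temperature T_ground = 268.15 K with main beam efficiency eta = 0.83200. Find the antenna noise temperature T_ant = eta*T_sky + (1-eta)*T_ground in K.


T_ant = 0.83200 * 287.24 + (1 - 0.83200) * 268.15 = 284.0 K

284.0 K


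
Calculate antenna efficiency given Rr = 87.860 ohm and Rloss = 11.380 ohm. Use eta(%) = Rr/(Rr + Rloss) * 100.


eta = 87.860 / (87.860 + 11.380) * 100 = 88.53%

88.53%


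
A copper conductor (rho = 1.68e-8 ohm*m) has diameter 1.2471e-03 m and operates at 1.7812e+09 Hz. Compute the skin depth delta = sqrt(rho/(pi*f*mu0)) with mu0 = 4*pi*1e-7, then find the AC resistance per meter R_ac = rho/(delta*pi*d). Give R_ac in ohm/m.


delta = sqrt(1.68e-8 / (pi * 1.7812e+09 * 4*pi*1e-7)) = 1.545676e-06 m
R_ac = 1.68e-8 / (1.545676e-06 * pi * 1.2471e-03) = 2.774 ohm/m

2.774 ohm/m


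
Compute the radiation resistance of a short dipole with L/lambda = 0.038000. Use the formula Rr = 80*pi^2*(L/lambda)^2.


Rr = 80 * pi^2 * (0.038000)^2 = 80 * 9.869604 * 1.444000e-03 = 1.140 ohm

1.140 ohm


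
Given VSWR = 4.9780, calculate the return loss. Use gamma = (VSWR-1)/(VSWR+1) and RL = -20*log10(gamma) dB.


gamma = (4.9780 - 1) / (4.9780 + 1) = 0.6654399
RL = -20 * log10(0.6654399) = 3.538 dB

3.538 dB


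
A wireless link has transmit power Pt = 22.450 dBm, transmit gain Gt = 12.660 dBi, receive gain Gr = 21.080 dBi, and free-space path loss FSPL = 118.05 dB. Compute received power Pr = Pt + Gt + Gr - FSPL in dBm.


Pr = 22.450 + 12.660 + 21.080 - 118.05 = -61.86 dBm

-61.86 dBm


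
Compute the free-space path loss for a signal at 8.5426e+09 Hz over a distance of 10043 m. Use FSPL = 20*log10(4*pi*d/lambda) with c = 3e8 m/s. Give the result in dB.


lambda = c / f = 3.0000e+08 / 8.5426e+09 = 0.03511811 m
FSPL = 20 * log10(4*pi*10043/0.03511811) = 131.1 dB

131.1 dB


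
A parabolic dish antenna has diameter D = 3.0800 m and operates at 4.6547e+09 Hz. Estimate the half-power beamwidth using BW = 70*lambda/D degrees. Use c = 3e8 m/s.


lambda = c / f = 3.0000e+08 / 4.6547e+09 = 0.06445099 m
BW = 70 * 0.06445099 / 3.0800 = 1.465 deg

1.465 deg


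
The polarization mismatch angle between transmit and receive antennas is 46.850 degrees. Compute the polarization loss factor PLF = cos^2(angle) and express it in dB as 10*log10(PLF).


PLF_linear = cos^2(46.850 deg) = 0.4677338
PLF_dB = 10 * log10(0.4677338) = -3.300 dB

-3.300 dB


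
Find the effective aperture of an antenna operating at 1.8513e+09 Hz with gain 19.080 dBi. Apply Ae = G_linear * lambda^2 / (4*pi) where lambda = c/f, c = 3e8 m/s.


lambda = c / f = 3.0000e+08 / 1.8513e+09 = 0.1620483 m
G_linear = 10^(19.080/10) = 80.90959
Ae = G_linear * lambda^2 / (4*pi) = 80.90959 * 0.1620483^2 / (4*pi) = 0.1691 m^2

0.1691 m^2


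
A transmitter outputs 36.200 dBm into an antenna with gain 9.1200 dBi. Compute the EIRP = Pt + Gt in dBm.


EIRP = Pt + Gt = 36.200 + 9.1200 = 45.32 dBm

45.32 dBm


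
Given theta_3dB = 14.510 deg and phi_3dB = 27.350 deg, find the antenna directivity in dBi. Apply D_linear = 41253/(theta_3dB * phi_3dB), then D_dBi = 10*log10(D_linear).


D_linear = 41253 / (14.510 * 27.350) = 103.9515
D_dBi = 10 * log10(103.9515) = 20.17 dBi

20.17 dBi


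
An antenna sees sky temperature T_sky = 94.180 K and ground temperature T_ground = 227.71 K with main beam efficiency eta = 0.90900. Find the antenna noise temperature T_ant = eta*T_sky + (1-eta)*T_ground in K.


T_ant = 0.90900 * 94.180 + (1 - 0.90900) * 227.71 = 106.3 K

106.3 K


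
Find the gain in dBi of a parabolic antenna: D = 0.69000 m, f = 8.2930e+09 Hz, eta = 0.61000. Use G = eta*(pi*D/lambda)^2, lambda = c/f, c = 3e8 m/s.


lambda = c / f = 3.0000e+08 / 8.2930e+09 = 0.03617509 m
G_linear = 0.61000 * (pi * 0.69000 / 0.03617509)^2 = 2190.325
G_dBi = 10 * log10(2190.325) = 33.41 dBi

33.41 dBi


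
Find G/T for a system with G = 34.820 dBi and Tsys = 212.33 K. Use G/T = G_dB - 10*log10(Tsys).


G/T = 34.820 - 10*log10(212.33) = 34.820 - 23.27011 = 11.55 dB/K

11.55 dB/K


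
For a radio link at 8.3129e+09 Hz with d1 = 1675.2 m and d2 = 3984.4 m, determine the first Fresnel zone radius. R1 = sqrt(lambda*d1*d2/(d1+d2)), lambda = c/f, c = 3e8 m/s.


lambda = c / f = 3.0000e+08 / 8.3129e+09 = 0.03608849 m
R1 = sqrt(0.03608849 * 1675.2 * 3984.4 / (1675.2 + 3984.4)) = 6.524 m

6.524 m


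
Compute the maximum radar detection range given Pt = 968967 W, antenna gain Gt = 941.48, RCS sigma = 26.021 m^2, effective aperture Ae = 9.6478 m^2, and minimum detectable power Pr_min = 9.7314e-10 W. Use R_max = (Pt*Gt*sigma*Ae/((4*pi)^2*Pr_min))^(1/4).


R^4 = 968967*941.48*26.021*9.6478 / ((4*pi)^2 * 9.7314e-10) = 1.490312e+18
R_max = 1.490312e+18^0.25 = 34940 m

34940 m


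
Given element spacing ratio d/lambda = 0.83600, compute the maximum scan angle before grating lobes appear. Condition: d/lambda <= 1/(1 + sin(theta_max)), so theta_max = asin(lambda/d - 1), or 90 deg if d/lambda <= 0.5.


lambda/d - 1 = 1/0.83600 - 1 = 0.1961722
theta_max = asin(0.1961722) = 11.31 deg

11.31 deg


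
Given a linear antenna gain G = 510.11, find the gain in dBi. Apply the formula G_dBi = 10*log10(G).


G_dBi = 10 * log10(510.11) = 27.08 dBi

27.08 dBi


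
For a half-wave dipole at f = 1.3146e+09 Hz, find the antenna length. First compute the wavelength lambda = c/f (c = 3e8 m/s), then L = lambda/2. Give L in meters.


lambda = c / f = 3.0000e+08 / 1.3146e+09 = 0.2282063 m
L = lambda / 2 = 0.2282063 / 2 = 0.1141 m

0.1141 m


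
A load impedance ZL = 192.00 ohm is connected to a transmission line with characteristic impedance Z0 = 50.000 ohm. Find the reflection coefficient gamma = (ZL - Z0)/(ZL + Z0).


gamma = (192.00 - 50.000) / (192.00 + 50.000) = 0.5868

0.5868


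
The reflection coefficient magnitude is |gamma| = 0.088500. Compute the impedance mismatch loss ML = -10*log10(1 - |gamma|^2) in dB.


ML = -10 * log10(1 - 0.088500^2) = -10 * log10(0.99216775) = 0.03415 dB

0.03415 dB


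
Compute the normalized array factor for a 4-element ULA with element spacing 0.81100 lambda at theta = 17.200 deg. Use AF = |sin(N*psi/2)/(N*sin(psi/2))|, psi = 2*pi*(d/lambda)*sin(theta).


psi = 2*pi*0.81100*sin(17.200 deg) = 1.506829 rad
AF = |sin(4*1.506829/2) / (4*sin(1.506829/2))| = 0.04662

0.04662


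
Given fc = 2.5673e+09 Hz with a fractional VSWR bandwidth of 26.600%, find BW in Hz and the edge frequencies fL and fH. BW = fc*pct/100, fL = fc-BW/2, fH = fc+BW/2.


BW = 2.5673e+09 * 26.600/100 = 6.829018e+08 Hz
fL = 2.5673e+09 - 6.829018e+08/2 = 2.226e+09 Hz
fH = 2.5673e+09 + 6.829018e+08/2 = 2.909e+09 Hz

BW=6.829e+08 Hz, fL=2.226e+09 Hz, fH=2.909e+09 Hz


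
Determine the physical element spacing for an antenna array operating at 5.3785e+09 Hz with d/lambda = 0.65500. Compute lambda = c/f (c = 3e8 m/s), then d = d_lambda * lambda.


lambda = c / f = 3.0000e+08 / 5.3785e+09 = 0.05577763 m
d = 0.65500 * 0.05577763 = 0.03653 m

0.03653 m


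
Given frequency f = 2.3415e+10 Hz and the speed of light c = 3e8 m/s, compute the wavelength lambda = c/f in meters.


lambda = c / f = 3.0000e+08 / 2.3415e+10 = 0.01281 m

0.01281 m


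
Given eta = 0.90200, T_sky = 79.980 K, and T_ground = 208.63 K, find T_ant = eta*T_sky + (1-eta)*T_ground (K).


T_ant = 0.90200 * 79.980 + (1 - 0.90200) * 208.63 = 92.59 K

92.59 K


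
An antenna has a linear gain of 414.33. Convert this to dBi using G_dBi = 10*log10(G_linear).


G_dBi = 10 * log10(414.33) = 26.17 dBi

26.17 dBi


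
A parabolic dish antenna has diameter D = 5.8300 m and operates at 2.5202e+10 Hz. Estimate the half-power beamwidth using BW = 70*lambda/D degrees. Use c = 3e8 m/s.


lambda = c / f = 3.0000e+08 / 2.5202e+10 = 0.01190382 m
BW = 70 * 0.01190382 / 5.8300 = 0.1429 deg

0.1429 deg


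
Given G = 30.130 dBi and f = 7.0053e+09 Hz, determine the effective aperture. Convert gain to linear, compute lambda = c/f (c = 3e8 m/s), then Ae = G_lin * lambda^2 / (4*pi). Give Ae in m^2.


lambda = c / f = 3.0000e+08 / 7.0053e+09 = 0.04282472 m
G_linear = 10^(30.130/10) = 1030.386
Ae = G_linear * lambda^2 / (4*pi) = 1030.386 * 0.04282472^2 / (4*pi) = 0.1504 m^2

0.1504 m^2


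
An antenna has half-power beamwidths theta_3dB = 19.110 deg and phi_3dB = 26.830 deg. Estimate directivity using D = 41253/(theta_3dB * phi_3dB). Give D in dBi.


D_linear = 41253 / (19.110 * 26.830) = 80.45892
D_dBi = 10 * log10(80.45892) = 19.06 dBi

19.06 dBi


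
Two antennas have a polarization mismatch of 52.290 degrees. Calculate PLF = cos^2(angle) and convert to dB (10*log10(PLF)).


PLF_linear = cos^2(52.290 deg) = 0.3741342
PLF_dB = 10 * log10(0.3741342) = -4.270 dB

-4.270 dB


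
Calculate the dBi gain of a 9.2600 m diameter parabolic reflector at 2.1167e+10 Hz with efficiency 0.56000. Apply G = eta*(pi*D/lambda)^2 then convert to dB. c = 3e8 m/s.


lambda = c / f = 3.0000e+08 / 2.1167e+10 = 0.01417301 m
G_linear = 0.56000 * (pi * 9.2600 / 0.01417301)^2 = 2.359313e+06
G_dBi = 10 * log10(2.359313e+06) = 63.73 dBi

63.73 dBi


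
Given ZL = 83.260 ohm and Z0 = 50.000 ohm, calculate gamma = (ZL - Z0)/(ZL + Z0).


gamma = (83.260 - 50.000) / (83.260 + 50.000) = 0.2496

0.2496


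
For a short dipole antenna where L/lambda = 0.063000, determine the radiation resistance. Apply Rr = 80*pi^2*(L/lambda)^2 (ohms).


Rr = 80 * pi^2 * (0.063000)^2 = 80 * 9.869604 * 3.969000e-03 = 3.134 ohm

3.134 ohm


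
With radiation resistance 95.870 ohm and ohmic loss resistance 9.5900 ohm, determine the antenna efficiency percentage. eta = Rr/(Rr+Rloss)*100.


eta = 95.870 / (95.870 + 9.5900) * 100 = 90.91%

90.91%


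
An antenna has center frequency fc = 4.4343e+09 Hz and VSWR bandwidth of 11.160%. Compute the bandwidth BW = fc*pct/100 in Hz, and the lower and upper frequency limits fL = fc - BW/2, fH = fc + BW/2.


BW = 4.4343e+09 * 11.160/100 = 4.948679e+08 Hz
fL = 4.4343e+09 - 4.948679e+08/2 = 4.187e+09 Hz
fH = 4.4343e+09 + 4.948679e+08/2 = 4.682e+09 Hz

BW=4.949e+08 Hz, fL=4.187e+09 Hz, fH=4.682e+09 Hz


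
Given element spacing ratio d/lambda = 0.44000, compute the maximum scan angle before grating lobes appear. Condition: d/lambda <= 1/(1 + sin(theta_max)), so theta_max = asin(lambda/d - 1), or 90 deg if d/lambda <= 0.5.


lambda/d - 1 = 1/0.44000 - 1 = 1.272727 >= 1
d/lambda <= 0.5, so the array can scan to endfire without grating lobes: theta_max = 90 deg

90 deg


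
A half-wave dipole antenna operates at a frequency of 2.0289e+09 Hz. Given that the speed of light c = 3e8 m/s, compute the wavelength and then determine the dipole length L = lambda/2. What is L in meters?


lambda = c / f = 3.0000e+08 / 2.0289e+09 = 0.1478634 m
L = lambda / 2 = 0.1478634 / 2 = 0.07393 m

0.07393 m


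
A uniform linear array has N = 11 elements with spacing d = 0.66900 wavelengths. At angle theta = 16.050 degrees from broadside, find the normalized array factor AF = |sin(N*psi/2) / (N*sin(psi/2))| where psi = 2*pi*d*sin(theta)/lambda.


psi = 2*pi*0.66900*sin(16.050 deg) = 1.162154 rad
AF = |sin(11*1.162154/2) / (11*sin(1.162154/2))| = 0.01796

0.01796


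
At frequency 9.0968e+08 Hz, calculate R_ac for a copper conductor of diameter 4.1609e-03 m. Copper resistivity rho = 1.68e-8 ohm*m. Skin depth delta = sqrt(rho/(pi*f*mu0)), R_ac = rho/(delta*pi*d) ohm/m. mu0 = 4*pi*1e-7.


delta = sqrt(1.68e-8 / (pi * 9.0968e+08 * 4*pi*1e-7)) = 2.162870e-06 m
R_ac = 1.68e-8 / (2.162870e-06 * pi * 4.1609e-03) = 0.5942 ohm/m

0.5942 ohm/m


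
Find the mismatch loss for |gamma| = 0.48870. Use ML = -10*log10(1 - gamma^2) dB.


ML = -10 * log10(1 - 0.48870^2) = -10 * log10(0.76117231) = 1.185 dB

1.185 dB


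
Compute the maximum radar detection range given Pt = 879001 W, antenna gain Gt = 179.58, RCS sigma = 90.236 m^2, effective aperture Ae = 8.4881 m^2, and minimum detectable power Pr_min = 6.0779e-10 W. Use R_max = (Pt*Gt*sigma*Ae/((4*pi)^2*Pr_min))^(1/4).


R^4 = 879001*179.58*90.236*8.4881 / ((4*pi)^2 * 6.0779e-10) = 1.259692e+18
R_max = 1.259692e+18^0.25 = 33502 m

33502 m


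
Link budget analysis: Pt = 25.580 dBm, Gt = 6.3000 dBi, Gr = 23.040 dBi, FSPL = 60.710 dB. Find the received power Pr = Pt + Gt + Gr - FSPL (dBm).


Pr = 25.580 + 6.3000 + 23.040 - 60.710 = -5.79 dBm

-5.79 dBm


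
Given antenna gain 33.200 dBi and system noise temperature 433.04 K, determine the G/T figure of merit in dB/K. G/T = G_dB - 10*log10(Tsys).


G/T = 33.200 - 10*log10(433.04) = 33.200 - 26.36528 = 6.835 dB/K

6.835 dB/K


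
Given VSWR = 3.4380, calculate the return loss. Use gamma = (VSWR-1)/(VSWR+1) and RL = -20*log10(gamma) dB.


gamma = (3.4380 - 1) / (3.4380 + 1) = 0.5493466
RL = -20 * log10(0.5493466) = 5.203 dB

5.203 dB


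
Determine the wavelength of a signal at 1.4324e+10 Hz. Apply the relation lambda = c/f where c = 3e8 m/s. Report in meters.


lambda = c / f = 3.0000e+08 / 1.4324e+10 = 0.02094 m

0.02094 m


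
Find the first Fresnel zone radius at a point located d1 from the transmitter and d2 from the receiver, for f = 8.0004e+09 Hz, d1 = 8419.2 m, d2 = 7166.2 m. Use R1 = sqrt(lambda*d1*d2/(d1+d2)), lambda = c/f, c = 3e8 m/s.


lambda = c / f = 3.0000e+08 / 8.0004e+09 = 0.03749813 m
R1 = sqrt(0.03749813 * 8419.2 * 7166.2 / (8419.2 + 7166.2)) = 12.05 m

12.05 m


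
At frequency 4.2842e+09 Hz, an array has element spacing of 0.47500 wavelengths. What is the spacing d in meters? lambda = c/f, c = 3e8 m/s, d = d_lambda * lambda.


lambda = c / f = 3.0000e+08 / 4.2842e+09 = 0.07002474 m
d = 0.47500 * 0.07002474 = 0.03326 m

0.03326 m


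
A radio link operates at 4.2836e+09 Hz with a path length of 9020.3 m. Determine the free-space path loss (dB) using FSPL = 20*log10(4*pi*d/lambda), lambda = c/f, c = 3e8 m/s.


lambda = c / f = 3.0000e+08 / 4.2836e+09 = 0.07003455 m
FSPL = 20 * log10(4*pi*9020.3/0.07003455) = 124.2 dB

124.2 dB


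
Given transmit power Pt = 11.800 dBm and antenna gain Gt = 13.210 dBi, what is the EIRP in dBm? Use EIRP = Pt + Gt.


EIRP = Pt + Gt = 11.800 + 13.210 = 25.01 dBm

25.01 dBm


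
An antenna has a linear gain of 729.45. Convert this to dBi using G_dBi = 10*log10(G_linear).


G_dBi = 10 * log10(729.45) = 28.63 dBi

28.63 dBi


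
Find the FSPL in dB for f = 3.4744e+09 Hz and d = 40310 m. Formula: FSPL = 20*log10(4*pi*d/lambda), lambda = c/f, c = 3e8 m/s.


lambda = c / f = 3.0000e+08 / 3.4744e+09 = 0.08634584 m
FSPL = 20 * log10(4*pi*40310/0.08634584) = 135.4 dB

135.4 dB


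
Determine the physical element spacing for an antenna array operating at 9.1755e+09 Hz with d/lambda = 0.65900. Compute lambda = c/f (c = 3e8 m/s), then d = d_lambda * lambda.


lambda = c / f = 3.0000e+08 / 9.1755e+09 = 0.03269577 m
d = 0.65900 * 0.03269577 = 0.02155 m

0.02155 m


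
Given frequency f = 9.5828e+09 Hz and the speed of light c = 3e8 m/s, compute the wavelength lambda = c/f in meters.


lambda = c / f = 3.0000e+08 / 9.5828e+09 = 0.03131 m

0.03131 m


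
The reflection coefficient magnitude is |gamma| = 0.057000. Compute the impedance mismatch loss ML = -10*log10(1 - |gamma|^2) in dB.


ML = -10 * log10(1 - 0.057000^2) = -10 * log10(0.996751) = 0.01413 dB

0.01413 dB


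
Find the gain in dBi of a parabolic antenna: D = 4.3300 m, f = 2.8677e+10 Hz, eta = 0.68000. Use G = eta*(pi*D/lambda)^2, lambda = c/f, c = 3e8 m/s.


lambda = c / f = 3.0000e+08 / 2.8677e+10 = 0.01046135 m
G_linear = 0.68000 * (pi * 4.3300 / 0.01046135)^2 = 1.149765e+06
G_dBi = 10 * log10(1.149765e+06) = 60.61 dBi

60.61 dBi


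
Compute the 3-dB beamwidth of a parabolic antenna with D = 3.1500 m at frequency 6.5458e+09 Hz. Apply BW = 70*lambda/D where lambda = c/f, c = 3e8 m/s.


lambda = c / f = 3.0000e+08 / 6.5458e+09 = 0.04583091 m
BW = 70 * 0.04583091 / 3.1500 = 1.018 deg

1.018 deg


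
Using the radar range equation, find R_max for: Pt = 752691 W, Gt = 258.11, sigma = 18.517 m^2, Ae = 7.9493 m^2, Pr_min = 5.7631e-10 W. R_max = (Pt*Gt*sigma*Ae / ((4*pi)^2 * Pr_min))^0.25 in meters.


R^4 = 752691*258.11*18.517*7.9493 / ((4*pi)^2 * 5.7631e-10) = 3.142282e+17
R_max = 3.142282e+17^0.25 = 23676 m

23676 m


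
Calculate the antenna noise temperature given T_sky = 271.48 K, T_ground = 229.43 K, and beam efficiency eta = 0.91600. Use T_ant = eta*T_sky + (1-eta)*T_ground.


T_ant = 0.91600 * 271.48 + (1 - 0.91600) * 229.43 = 267.9 K

267.9 K


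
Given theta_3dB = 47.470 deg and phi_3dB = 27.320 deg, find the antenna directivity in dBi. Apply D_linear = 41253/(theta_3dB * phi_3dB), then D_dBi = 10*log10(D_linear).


D_linear = 41253 / (47.470 * 27.320) = 31.80941
D_dBi = 10 * log10(31.80941) = 15.03 dBi

15.03 dBi


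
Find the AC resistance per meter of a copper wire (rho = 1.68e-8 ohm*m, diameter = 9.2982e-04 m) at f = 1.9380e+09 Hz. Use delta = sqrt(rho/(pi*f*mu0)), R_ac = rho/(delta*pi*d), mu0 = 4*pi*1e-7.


delta = sqrt(1.68e-8 / (pi * 1.9380e+09 * 4*pi*1e-7)) = 1.481828e-06 m
R_ac = 1.68e-8 / (1.481828e-06 * pi * 9.2982e-04) = 3.881 ohm/m

3.881 ohm/m


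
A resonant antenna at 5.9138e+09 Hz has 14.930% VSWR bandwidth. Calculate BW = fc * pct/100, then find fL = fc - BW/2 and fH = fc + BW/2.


BW = 5.9138e+09 * 14.930/100 = 8.829303e+08 Hz
fL = 5.9138e+09 - 8.829303e+08/2 = 5.472e+09 Hz
fH = 5.9138e+09 + 8.829303e+08/2 = 6.355e+09 Hz

BW=8.829e+08 Hz, fL=5.472e+09 Hz, fH=6.355e+09 Hz


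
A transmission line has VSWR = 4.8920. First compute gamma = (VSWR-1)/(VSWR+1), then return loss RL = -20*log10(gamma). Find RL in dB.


gamma = (4.8920 - 1) / (4.8920 + 1) = 0.6605567
RL = -20 * log10(0.6605567) = 3.602 dB

3.602 dB


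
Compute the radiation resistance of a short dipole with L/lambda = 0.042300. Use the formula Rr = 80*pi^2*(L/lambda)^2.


Rr = 80 * pi^2 * (0.042300)^2 = 80 * 9.869604 * 1.789290e-03 = 1.413 ohm

1.413 ohm


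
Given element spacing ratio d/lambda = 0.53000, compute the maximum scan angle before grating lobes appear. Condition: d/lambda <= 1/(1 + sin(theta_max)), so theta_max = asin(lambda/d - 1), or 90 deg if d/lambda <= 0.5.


lambda/d - 1 = 1/0.53000 - 1 = 0.8867925
theta_max = asin(0.8867925) = 62.47 deg

62.47 deg


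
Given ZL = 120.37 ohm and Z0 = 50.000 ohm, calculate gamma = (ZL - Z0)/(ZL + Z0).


gamma = (120.37 - 50.000) / (120.37 + 50.000) = 0.4130

0.4130


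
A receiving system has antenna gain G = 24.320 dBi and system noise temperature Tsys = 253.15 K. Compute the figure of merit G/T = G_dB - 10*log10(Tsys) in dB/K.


G/T = 24.320 - 10*log10(253.15) = 24.320 - 24.03378 = 0.2862 dB/K

0.2862 dB/K


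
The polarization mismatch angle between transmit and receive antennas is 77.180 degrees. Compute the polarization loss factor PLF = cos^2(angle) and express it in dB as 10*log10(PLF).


PLF_linear = cos^2(77.180 deg) = 0.04923467
PLF_dB = 10 * log10(0.04923467) = -13.08 dB

-13.08 dB


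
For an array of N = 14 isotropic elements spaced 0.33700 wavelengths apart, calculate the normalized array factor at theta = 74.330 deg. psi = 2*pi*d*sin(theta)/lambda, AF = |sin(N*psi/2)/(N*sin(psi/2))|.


psi = 2*pi*0.33700*sin(74.330 deg) = 2.038735 rad
AF = |sin(14*2.038735/2) / (14*sin(2.038735/2))| = 0.08311

0.08311


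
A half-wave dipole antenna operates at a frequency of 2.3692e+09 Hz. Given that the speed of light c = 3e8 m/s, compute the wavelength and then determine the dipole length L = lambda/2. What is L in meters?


lambda = c / f = 3.0000e+08 / 2.3692e+09 = 0.1266250 m
L = lambda / 2 = 0.1266250 / 2 = 0.06331 m

0.06331 m


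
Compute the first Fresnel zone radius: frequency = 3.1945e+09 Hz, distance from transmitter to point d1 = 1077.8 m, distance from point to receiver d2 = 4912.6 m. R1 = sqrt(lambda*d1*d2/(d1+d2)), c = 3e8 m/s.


lambda = c / f = 3.0000e+08 / 3.1945e+09 = 0.09391141 m
R1 = sqrt(0.09391141 * 1077.8 * 4912.6 / (1077.8 + 4912.6)) = 9.111 m

9.111 m


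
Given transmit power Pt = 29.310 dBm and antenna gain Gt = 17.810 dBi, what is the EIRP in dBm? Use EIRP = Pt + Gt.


EIRP = Pt + Gt = 29.310 + 17.810 = 47.12 dBm

47.12 dBm


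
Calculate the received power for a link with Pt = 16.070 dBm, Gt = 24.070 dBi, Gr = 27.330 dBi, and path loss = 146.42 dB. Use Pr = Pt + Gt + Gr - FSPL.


Pr = 16.070 + 24.070 + 27.330 - 146.42 = -78.95 dBm

-78.95 dBm


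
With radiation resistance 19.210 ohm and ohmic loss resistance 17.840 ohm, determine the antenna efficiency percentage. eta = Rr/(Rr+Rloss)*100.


eta = 19.210 / (19.210 + 17.840) * 100 = 51.85%

51.85%


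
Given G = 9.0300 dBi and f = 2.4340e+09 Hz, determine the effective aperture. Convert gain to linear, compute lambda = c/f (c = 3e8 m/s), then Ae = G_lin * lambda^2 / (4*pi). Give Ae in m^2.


lambda = c / f = 3.0000e+08 / 2.4340e+09 = 0.1232539 m
G_linear = 10^(9.0300/10) = 7.998343
Ae = G_linear * lambda^2 / (4*pi) = 7.998343 * 0.1232539^2 / (4*pi) = 9.669e-03 m^2

9.669e-03 m^2


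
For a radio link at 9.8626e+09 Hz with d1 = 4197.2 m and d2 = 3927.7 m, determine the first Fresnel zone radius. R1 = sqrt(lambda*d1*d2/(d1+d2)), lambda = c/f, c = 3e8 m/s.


lambda = c / f = 3.0000e+08 / 9.8626e+09 = 0.03041794 m
R1 = sqrt(0.03041794 * 4197.2 * 3927.7 / (4197.2 + 3927.7)) = 7.856 m

7.856 m


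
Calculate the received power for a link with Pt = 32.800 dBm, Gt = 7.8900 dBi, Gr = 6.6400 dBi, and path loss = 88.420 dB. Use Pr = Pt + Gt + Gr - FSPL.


Pr = 32.800 + 7.8900 + 6.6400 - 88.420 = -41.09 dBm

-41.09 dBm


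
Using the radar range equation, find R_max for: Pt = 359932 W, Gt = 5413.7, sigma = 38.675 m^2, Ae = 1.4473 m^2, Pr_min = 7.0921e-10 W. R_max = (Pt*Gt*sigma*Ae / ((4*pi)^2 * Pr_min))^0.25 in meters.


R^4 = 359932*5413.7*38.675*1.4473 / ((4*pi)^2 * 7.0921e-10) = 9.738879e+17
R_max = 9.738879e+17^0.25 = 31414 m

31414 m


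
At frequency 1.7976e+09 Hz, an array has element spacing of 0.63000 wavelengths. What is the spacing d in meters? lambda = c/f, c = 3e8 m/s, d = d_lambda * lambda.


lambda = c / f = 3.0000e+08 / 1.7976e+09 = 0.1668892 m
d = 0.63000 * 0.1668892 = 0.1051 m

0.1051 m


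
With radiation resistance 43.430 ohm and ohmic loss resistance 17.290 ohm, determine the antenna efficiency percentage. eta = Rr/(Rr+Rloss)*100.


eta = 43.430 / (43.430 + 17.290) * 100 = 71.53%

71.53%


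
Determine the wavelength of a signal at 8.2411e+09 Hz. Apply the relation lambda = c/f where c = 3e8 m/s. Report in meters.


lambda = c / f = 3.0000e+08 / 8.2411e+09 = 0.03640 m

0.03640 m


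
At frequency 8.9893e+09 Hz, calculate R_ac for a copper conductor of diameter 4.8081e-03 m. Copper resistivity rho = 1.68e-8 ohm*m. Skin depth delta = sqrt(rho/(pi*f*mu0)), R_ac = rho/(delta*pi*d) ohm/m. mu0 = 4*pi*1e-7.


delta = sqrt(1.68e-8 / (pi * 8.9893e+09 * 4*pi*1e-7)) = 6.880371e-07 m
R_ac = 1.68e-8 / (6.880371e-07 * pi * 4.8081e-03) = 1.616 ohm/m

1.616 ohm/m


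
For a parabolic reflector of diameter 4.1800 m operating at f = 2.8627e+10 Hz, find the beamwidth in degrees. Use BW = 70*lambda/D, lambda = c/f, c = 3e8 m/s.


lambda = c / f = 3.0000e+08 / 2.8627e+10 = 0.01047962 m
BW = 70 * 0.01047962 / 4.1800 = 0.1755 deg

0.1755 deg


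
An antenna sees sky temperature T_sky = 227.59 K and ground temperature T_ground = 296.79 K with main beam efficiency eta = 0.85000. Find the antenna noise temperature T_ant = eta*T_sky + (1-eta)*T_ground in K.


T_ant = 0.85000 * 227.59 + (1 - 0.85000) * 296.79 = 238.0 K

238.0 K


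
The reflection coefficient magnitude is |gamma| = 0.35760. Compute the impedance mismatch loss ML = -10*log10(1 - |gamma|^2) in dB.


ML = -10 * log10(1 - 0.35760^2) = -10 * log10(0.87212224) = 0.5942 dB

0.5942 dB


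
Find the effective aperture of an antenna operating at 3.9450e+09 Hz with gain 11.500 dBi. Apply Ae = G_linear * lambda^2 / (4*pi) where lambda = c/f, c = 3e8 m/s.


lambda = c / f = 3.0000e+08 / 3.9450e+09 = 0.07604563 m
G_linear = 10^(11.500/10) = 14.12538
Ae = G_linear * lambda^2 / (4*pi) = 14.12538 * 0.07604563^2 / (4*pi) = 6.500e-03 m^2

6.500e-03 m^2


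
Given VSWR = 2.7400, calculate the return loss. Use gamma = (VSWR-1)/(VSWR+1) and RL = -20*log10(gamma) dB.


gamma = (2.7400 - 1) / (2.7400 + 1) = 0.4652406
RL = -20 * log10(0.4652406) = 6.646 dB

6.646 dB


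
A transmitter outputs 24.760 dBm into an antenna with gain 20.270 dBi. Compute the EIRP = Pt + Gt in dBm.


EIRP = Pt + Gt = 24.760 + 20.270 = 45.03 dBm

45.03 dBm


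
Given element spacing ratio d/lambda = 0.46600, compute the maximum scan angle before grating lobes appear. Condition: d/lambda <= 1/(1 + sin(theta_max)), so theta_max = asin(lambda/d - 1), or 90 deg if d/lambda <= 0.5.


lambda/d - 1 = 1/0.46600 - 1 = 1.145923 >= 1
d/lambda <= 0.5, so the array can scan to endfire without grating lobes: theta_max = 90 deg

90 deg


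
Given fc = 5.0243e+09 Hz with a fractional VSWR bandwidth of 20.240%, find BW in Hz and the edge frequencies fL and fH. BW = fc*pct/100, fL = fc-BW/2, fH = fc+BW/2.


BW = 5.0243e+09 * 20.240/100 = 1.016918e+09 Hz
fL = 5.0243e+09 - 1.016918e+09/2 = 4.516e+09 Hz
fH = 5.0243e+09 + 1.016918e+09/2 = 5.533e+09 Hz

BW=1.017e+09 Hz, fL=4.516e+09 Hz, fH=5.533e+09 Hz


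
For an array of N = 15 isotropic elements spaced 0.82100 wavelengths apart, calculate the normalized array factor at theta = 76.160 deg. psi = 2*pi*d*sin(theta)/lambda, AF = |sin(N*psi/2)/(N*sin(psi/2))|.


psi = 2*pi*0.82100*sin(76.160 deg) = 5.008731 rad
AF = |sin(15*5.008731/2) / (15*sin(5.008731/2))| = 0.01493

0.01493


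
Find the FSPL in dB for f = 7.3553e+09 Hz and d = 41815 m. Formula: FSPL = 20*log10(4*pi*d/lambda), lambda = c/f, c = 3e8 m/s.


lambda = c / f = 3.0000e+08 / 7.3553e+09 = 0.04078692 m
FSPL = 20 * log10(4*pi*41815/0.04078692) = 142.2 dB

142.2 dB


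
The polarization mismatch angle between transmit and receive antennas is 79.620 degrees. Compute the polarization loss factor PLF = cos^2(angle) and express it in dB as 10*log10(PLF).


PLF_linear = cos^2(79.620 deg) = 0.03246332
PLF_dB = 10 * log10(0.03246332) = -14.89 dB

-14.89 dB


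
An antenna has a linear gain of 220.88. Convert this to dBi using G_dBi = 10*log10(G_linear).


G_dBi = 10 * log10(220.88) = 23.44 dBi

23.44 dBi


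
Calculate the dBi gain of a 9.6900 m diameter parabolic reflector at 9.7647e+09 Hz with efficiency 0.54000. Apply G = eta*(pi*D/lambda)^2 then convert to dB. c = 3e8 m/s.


lambda = c / f = 3.0000e+08 / 9.7647e+09 = 0.03072291 m
G_linear = 0.54000 * (pi * 9.6900 / 0.03072291)^2 = 530171.5
G_dBi = 10 * log10(530171.5) = 57.24 dBi

57.24 dBi


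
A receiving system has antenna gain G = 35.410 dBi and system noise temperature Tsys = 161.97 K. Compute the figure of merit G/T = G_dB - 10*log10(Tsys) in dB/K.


G/T = 35.410 - 10*log10(161.97) = 35.410 - 22.09435 = 13.32 dB/K

13.32 dB/K


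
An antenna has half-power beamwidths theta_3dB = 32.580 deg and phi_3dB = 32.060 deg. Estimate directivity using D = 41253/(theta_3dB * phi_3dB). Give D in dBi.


D_linear = 41253 / (32.580 * 32.060) = 39.49489
D_dBi = 10 * log10(39.49489) = 15.97 dBi

15.97 dBi


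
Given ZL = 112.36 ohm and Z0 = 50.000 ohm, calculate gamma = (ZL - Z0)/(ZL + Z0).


gamma = (112.36 - 50.000) / (112.36 + 50.000) = 0.3841

0.3841


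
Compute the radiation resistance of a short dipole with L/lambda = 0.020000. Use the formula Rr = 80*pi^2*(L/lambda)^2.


Rr = 80 * pi^2 * (0.020000)^2 = 80 * 9.869604 * 4.000000e-04 = 0.3158 ohm

0.3158 ohm


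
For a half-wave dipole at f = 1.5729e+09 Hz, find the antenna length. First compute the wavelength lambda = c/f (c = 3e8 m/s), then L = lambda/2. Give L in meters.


lambda = c / f = 3.0000e+08 / 1.5729e+09 = 0.1907305 m
L = lambda / 2 = 0.1907305 / 2 = 0.09537 m

0.09537 m


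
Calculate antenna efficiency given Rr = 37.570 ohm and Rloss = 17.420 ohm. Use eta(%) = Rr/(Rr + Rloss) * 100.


eta = 37.570 / (37.570 + 17.420) * 100 = 68.32%

68.32%


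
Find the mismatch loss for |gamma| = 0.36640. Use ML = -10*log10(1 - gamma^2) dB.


ML = -10 * log10(1 - 0.36640^2) = -10 * log10(0.86575104) = 0.6261 dB

0.6261 dB


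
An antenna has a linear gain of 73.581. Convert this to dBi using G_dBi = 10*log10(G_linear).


G_dBi = 10 * log10(73.581) = 18.67 dBi

18.67 dBi


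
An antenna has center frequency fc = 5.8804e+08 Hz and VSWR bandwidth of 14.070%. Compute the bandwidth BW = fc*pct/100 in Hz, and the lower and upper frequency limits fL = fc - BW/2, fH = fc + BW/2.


BW = 5.8804e+08 * 14.070/100 = 8.273723e+07 Hz
fL = 5.8804e+08 - 8.273723e+07/2 = 5.467e+08 Hz
fH = 5.8804e+08 + 8.273723e+07/2 = 6.294e+08 Hz

BW=8.274e+07 Hz, fL=5.467e+08 Hz, fH=6.294e+08 Hz


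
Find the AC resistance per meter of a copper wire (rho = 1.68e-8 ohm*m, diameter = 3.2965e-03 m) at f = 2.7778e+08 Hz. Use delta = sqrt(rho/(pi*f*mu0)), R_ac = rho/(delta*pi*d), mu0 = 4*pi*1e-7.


delta = sqrt(1.68e-8 / (pi * 2.7778e+08 * 4*pi*1e-7)) = 3.914031e-06 m
R_ac = 1.68e-8 / (3.914031e-06 * pi * 3.2965e-03) = 0.4145 ohm/m

0.4145 ohm/m


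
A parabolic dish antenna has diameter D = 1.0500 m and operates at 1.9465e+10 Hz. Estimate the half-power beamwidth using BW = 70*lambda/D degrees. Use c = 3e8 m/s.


lambda = c / f = 3.0000e+08 / 1.9465e+10 = 0.01541228 m
BW = 70 * 0.01541228 / 1.0500 = 1.027 deg

1.027 deg


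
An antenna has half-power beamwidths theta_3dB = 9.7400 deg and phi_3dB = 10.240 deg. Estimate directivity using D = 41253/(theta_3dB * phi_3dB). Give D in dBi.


D_linear = 41253 / (9.7400 * 10.240) = 413.6153
D_dBi = 10 * log10(413.6153) = 26.17 dBi

26.17 dBi


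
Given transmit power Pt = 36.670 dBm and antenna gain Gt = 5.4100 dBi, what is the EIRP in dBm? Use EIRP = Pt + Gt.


EIRP = Pt + Gt = 36.670 + 5.4100 = 42.08 dBm

42.08 dBm


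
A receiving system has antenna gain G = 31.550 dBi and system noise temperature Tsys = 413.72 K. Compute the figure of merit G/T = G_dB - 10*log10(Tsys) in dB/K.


G/T = 31.550 - 10*log10(413.72) = 31.550 - 26.16707 = 5.383 dB/K

5.383 dB/K


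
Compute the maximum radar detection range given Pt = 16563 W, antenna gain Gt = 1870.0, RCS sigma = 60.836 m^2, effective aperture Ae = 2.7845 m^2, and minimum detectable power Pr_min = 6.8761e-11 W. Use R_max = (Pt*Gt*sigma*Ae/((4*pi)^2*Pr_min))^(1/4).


R^4 = 16563*1870.0*60.836*2.7845 / ((4*pi)^2 * 6.8761e-11) = 4.831996e+17
R_max = 4.831996e+17^0.25 = 26365 m

26365 m


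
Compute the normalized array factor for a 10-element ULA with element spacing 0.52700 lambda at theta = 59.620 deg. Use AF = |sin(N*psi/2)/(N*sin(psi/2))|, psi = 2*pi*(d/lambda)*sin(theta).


psi = 2*pi*0.52700*sin(59.620 deg) = 2.856573 rad
AF = |sin(10*2.856573/2) / (10*sin(2.856573/2))| = 0.09995

0.09995


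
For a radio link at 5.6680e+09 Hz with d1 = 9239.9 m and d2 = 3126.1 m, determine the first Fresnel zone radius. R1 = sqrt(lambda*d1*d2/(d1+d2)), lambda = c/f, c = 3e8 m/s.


lambda = c / f = 3.0000e+08 / 5.6680e+09 = 0.05292872 m
R1 = sqrt(0.05292872 * 9239.9 * 3126.1 / (9239.9 + 3126.1)) = 11.12 m

11.12 m


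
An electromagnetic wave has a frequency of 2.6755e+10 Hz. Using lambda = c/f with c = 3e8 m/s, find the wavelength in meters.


lambda = c / f = 3.0000e+08 / 2.6755e+10 = 0.01121 m

0.01121 m


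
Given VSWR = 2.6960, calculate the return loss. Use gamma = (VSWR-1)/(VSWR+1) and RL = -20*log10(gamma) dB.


gamma = (2.6960 - 1) / (2.6960 + 1) = 0.4588745
RL = -20 * log10(0.4588745) = 6.766 dB

6.766 dB


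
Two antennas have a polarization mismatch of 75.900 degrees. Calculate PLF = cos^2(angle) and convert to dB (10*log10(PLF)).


PLF_linear = cos^2(75.900 deg) = 0.05934827
PLF_dB = 10 * log10(0.05934827) = -12.27 dB

-12.27 dB


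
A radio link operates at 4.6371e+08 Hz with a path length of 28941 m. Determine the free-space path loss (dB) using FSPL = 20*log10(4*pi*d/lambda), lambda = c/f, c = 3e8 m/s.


lambda = c / f = 3.0000e+08 / 4.6371e+08 = 0.6469561 m
FSPL = 20 * log10(4*pi*28941/0.6469561) = 115.0 dB

115.0 dB


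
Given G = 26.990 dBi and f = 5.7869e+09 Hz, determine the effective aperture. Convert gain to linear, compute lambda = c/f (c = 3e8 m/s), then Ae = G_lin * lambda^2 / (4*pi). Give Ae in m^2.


lambda = c / f = 3.0000e+08 / 5.7869e+09 = 0.05184123 m
G_linear = 10^(26.990/10) = 500.0345
Ae = G_linear * lambda^2 / (4*pi) = 500.0345 * 0.05184123^2 / (4*pi) = 0.1069 m^2

0.1069 m^2


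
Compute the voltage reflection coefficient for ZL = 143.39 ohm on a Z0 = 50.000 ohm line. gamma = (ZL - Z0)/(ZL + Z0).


gamma = (143.39 - 50.000) / (143.39 + 50.000) = 0.4829

0.4829


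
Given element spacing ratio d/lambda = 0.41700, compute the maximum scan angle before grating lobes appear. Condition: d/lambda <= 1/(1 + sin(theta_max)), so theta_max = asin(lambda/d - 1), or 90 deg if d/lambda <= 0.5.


lambda/d - 1 = 1/0.41700 - 1 = 1.398082 >= 1
d/lambda <= 0.5, so the array can scan to endfire without grating lobes: theta_max = 90 deg

90 deg


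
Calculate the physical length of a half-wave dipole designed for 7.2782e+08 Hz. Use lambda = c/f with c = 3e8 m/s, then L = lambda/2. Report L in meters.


lambda = c / f = 3.0000e+08 / 7.2782e+08 = 0.4121898 m
L = lambda / 2 = 0.4121898 / 2 = 0.2061 m

0.2061 m


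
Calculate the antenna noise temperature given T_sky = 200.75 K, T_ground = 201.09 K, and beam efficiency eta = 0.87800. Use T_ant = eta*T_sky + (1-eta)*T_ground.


T_ant = 0.87800 * 200.75 + (1 - 0.87800) * 201.09 = 200.8 K

200.8 K


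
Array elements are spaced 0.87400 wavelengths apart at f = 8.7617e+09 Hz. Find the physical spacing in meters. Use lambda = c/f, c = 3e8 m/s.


lambda = c / f = 3.0000e+08 / 8.7617e+09 = 0.03423993 m
d = 0.87400 * 0.03423993 = 0.02993 m

0.02993 m


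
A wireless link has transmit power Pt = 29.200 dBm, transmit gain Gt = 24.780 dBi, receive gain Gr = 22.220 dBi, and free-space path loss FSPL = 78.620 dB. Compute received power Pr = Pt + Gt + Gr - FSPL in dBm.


Pr = 29.200 + 24.780 + 22.220 - 78.620 = -2.42 dBm

-2.42 dBm


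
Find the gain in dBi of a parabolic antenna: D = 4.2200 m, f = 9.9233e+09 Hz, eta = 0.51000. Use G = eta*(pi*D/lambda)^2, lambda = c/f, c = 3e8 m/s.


lambda = c / f = 3.0000e+08 / 9.9233e+09 = 0.03023188 m
G_linear = 0.51000 * (pi * 4.2200 / 0.03023188)^2 = 98076.40
G_dBi = 10 * log10(98076.40) = 49.92 dBi

49.92 dBi


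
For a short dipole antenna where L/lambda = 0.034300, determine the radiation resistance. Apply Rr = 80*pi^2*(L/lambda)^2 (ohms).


Rr = 80 * pi^2 * (0.034300)^2 = 80 * 9.869604 * 1.176490e-03 = 0.9289 ohm

0.9289 ohm


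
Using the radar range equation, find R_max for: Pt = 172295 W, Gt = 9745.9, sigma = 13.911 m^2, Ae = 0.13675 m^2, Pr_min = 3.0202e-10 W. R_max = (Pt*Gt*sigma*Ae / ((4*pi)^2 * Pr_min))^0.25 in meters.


R^4 = 172295*9745.9*13.911*0.13675 / ((4*pi)^2 * 3.0202e-10) = 6.697687e+16
R_max = 6.697687e+16^0.25 = 16087 m

16087 m


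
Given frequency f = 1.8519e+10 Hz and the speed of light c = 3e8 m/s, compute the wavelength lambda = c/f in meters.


lambda = c / f = 3.0000e+08 / 1.8519e+10 = 0.01620 m

0.01620 m


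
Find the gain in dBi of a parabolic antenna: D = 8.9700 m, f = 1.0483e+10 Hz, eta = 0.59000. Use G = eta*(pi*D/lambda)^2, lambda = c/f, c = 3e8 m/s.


lambda = c / f = 3.0000e+08 / 1.0483e+10 = 0.02861776 m
G_linear = 0.59000 * (pi * 8.9700 / 0.02861776)^2 = 572091.3
G_dBi = 10 * log10(572091.3) = 57.57 dBi

57.57 dBi


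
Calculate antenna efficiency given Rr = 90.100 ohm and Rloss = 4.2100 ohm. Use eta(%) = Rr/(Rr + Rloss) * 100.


eta = 90.100 / (90.100 + 4.2100) * 100 = 95.54%

95.54%


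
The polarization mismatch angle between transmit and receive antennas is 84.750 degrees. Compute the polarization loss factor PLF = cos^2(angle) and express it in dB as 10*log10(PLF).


PLF_linear = cos^2(84.750 deg) = 8.372546e-03
PLF_dB = 10 * log10(8.372546e-03) = -20.77 dB

-20.77 dB


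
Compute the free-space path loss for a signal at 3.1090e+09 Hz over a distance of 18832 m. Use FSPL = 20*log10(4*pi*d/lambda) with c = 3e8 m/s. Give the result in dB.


lambda = c / f = 3.0000e+08 / 3.1090e+09 = 0.09649405 m
FSPL = 20 * log10(4*pi*18832/0.09649405) = 127.8 dB

127.8 dB


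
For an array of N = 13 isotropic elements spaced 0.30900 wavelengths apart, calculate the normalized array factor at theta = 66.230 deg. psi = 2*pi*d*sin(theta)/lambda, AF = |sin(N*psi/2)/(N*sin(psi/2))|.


psi = 2*pi*0.30900*sin(66.230 deg) = 1.776808 rad
AF = |sin(13*1.776808/2) / (13*sin(1.776808/2))| = 0.08431

0.08431


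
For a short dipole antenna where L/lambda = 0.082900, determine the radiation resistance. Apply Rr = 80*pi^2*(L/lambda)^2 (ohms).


Rr = 80 * pi^2 * (0.082900)^2 = 80 * 9.869604 * 6.872410e-03 = 5.426 ohm

5.426 ohm


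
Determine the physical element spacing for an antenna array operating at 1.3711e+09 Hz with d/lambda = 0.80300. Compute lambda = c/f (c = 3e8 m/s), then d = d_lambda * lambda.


lambda = c / f = 3.0000e+08 / 1.3711e+09 = 0.2188024 m
d = 0.80300 * 0.2188024 = 0.1757 m

0.1757 m


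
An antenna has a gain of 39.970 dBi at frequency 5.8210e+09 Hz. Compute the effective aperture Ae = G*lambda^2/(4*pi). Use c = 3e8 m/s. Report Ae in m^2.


lambda = c / f = 3.0000e+08 / 5.8210e+09 = 0.05153754 m
G_linear = 10^(39.970/10) = 9931.160
Ae = G_linear * lambda^2 / (4*pi) = 9931.160 * 0.05153754^2 / (4*pi) = 2.099 m^2

2.099 m^2


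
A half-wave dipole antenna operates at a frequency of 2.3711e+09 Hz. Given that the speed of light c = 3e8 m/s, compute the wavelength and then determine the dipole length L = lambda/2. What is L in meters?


lambda = c / f = 3.0000e+08 / 2.3711e+09 = 0.1265236 m
L = lambda / 2 = 0.1265236 / 2 = 0.06326 m

0.06326 m
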